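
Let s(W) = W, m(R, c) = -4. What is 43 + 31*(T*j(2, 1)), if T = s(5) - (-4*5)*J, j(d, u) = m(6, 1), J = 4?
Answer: -10497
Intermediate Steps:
j(d, u) = -4
T = 85 (T = 5 - (-4*5)*4 = 5 - (-20)*4 = 5 - 1*(-80) = 5 + 80 = 85)
43 + 31*(T*j(2, 1)) = 43 + 31*(85*(-4)) = 43 + 31*(-340) = 43 - 10540 = -10497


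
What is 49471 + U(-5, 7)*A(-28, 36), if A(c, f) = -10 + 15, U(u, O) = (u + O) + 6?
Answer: 49511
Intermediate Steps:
U(u, O) = 6 + O + u (U(u, O) = (O + u) + 6 = 6 + O + u)
A(c, f) = 5
49471 + U(-5, 7)*A(-28, 36) = 49471 + (6 + 7 - 5)*5 = 49471 + 8*5 = 49471 + 40 = 49511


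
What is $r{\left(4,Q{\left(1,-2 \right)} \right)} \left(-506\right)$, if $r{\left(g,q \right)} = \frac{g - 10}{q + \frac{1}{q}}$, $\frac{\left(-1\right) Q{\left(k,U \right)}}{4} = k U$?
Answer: $\frac{24288}{65} \approx 373.66$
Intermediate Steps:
$Q{\left(k,U \right)} = - 4 U k$ ($Q{\left(k,U \right)} = - 4 k U = - 4 U k$)
$r{\left(g,q \right)} = \frac{-10 + g}{q + \frac{1}{q}}$
$r{\left(4,Q{\left(1,-2 \right)} \right)} \left(-506\right) = \frac{\left(-4\right) \left(-2\right) 1 \left(-10 + 4\right)}{1 + \left(\left(-4\right) \left(-2\right) 1\right)^{2}} \left(-506\right) = 8 \frac{1}{1 + 8^{2}} \left(-6\right) \left(-506\right) = 8 \frac{1}{1 + 64} \left(-6\right) \left(-506\right) = 8 \cdot \frac{1}{65} \left(-6\right) \left(-506\right) = \left(- \frac{48}{65}\right) \left(-506\right) = \frac{24288}{65}$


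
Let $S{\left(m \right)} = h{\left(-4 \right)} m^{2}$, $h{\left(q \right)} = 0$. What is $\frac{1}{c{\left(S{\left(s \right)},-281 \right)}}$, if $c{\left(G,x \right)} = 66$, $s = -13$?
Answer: $\frac{1}{66} \approx 0.015152$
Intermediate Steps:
$S{\left(m \right)} = 0$ ($S{\left(m \right)} = 0 m^{2} = 0$)
$\frac{1}{c{\left(S{\left(s \right)},-281 \right)}} = \frac{1}{66}$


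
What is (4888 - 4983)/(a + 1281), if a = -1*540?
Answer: -5/39 ≈ -0.12821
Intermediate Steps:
a = -540
(4888 - 4983)/(a + 1281) = (4888 - 4983)/(-540 + 1281) = -95/741 = -95*1/741 = -5/39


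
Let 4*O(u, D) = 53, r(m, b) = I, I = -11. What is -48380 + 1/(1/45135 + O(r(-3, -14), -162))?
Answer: -115732471880/2392159 ≈ -48380.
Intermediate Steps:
r(m, b) = -11
O(u, D) = 53/4 (O(u, D) = (¼)*53 = 53/4)
-48380 + 1/(1/45135 + O(r(-3, -14), -162)) = -48380 + 1/(1/45135 + 53/4) = -48380 + 1/(2392159/180540) = -48380 + 180540/2392159 = -115732471880/2392159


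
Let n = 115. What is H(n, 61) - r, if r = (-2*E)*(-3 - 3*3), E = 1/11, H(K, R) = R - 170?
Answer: -1223/11 ≈ -111.18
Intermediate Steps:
H(K, R) = -170 + R
E = 1/11 ≈ 0.090909
r = 24/11 (r = (-2*1/11)*(-3 - 3*3) = -2*(-3 - 9)/11 = -2/11*(-12) = 24/11 ≈ 2.1818)
H(n, 61) - r = (-170 + 61) - 1*24/11 = -109 - 24/11 = -1223/11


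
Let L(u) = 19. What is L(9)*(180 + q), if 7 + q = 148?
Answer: 6099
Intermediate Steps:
q = 141 (q = -7 + 148 = 141)
L(9)*(180 + q) = 19*(180 + 141) = 19*321 = 6099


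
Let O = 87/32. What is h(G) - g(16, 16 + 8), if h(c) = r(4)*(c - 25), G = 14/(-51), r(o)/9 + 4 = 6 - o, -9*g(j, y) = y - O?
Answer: 746323/1632 ≈ 457.31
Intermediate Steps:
O = 87/32 (O = 87*(1/32) = 87/32 ≈ 2.7188)
g(j, y) = 29/96 - y/9 (g(j, y) = -(y - 1*87/32)/9 = -(y - 87/32)/9 = -(-87/32 + y)/9 = 29/96 - y/9)
r(o) = 18 - 9*o (r(o) = -36 + 9*(6 - o) = -36 + (54 - 9*o) = 18 - 9*o)
G = -14/51 (G = 14*(-1/51) = -14/51 ≈ -0.27451)
h(c) = 450 - 18*c (h(c) = (18 - 9*4)*(c - 25) = (18 - 36)*(-25 + c) = -18*(-25 + c) = 450 - 18*c)
h(G) - g(16, 16 + 8) = (450 - 18*(-14/51)) - (29/96 - (16 + 8)/9) = (450 + 84/17) - (29/96 - ⅑*24) = 7734/17 - (29/96 - 8/3) = 7734/17 - 1*(-227/96) = 7734/17 + 227/96 = 746323/1632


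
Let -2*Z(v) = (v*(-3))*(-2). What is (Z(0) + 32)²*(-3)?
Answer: -3072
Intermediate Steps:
Z(v) = -3*v (Z(v) = -v*(-3)*(-2)/2 = -(-3*v)*(-2)/2 = -3*v)
(Z(0) + 32)²*(-3) = (-3*0 + 32)²*(-3) = (0 + 32)²*(-3) = 32²*(-3) = 1024*(-3) = -3072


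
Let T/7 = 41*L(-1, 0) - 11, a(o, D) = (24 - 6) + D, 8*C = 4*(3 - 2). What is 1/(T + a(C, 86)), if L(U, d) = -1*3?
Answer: -1/834 ≈ -0.0011990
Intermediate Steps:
C = ½ (C = (4*(3 - 2))/8 = (4*1)/8 = (⅛)*4 = ½ ≈ 0.50000)
L(U, d) = -3
a(o, D) = 18 + D
T = -938 (T = 7*(41*(-3) - 11) = 7*(-123 - 11) = 7*(-134) = -938)
1/(T + a(C, 86)) = 1/(-938 + (18 + 86)) = 1/(-938 + 104) = 1/(-834) = -1/834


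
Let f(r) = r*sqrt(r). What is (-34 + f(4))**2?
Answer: 676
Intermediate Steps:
f(r) = r**(3/2)
(-34 + f(4))**2 = (-34 + 4**(3/2))**2 = (-34 + 8)**2 = (-26)**2 = 676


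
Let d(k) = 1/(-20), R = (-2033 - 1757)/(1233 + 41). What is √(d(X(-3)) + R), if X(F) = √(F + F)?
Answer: I*√2504905/910 ≈ 1.7392*I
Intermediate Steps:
X(F) = √2*√F (X(F) = √(2*F) = √2*√F)
R = -1895/637 (R = -3790/1274 = -3790*1/1274 = -1895/637 ≈ -2.9749)
d(k) = -1/20
√(d(X(-3)) + R) = √(-1/20 - 1895/637) = √(-38537/12740) = I*√2504905/910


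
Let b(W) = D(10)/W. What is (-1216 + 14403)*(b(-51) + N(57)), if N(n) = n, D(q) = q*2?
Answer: 38070869/51 ≈ 7.4649e+5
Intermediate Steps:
D(q) = 2*q
b(W) = 20/W (b(W) = (2*10)/W = 20/W)
(-1216 + 14403)*(b(-51) + N(57)) = (-1216 + 14403)*(20/(-51) + 57) = 13187*(20*(-1/51) + 57) = 13187*(-20/51 + 57) = 13187*(2887/51) = 38070869/51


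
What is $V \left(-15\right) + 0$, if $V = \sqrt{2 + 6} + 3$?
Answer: $-45 - 30 \sqrt{2} \approx -87.426$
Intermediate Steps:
$V = 3 + 2 \sqrt{2}$ ($V = \sqrt{8} + 3 = 2 \sqrt{2} + 3 = 3 + 2 \sqrt{2} \approx 5.8284$)
$V \left(-15\right) + 0 = \left(3 + 2 \sqrt{2}\right) \left(-15\right) + 0 = \left(-45 - 30 \sqrt{2}\right) + 0 = -45 - 30 \sqrt{2}$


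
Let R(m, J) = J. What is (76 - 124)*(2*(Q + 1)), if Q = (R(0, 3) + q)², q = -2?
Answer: -192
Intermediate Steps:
Q = 1 (Q = (3 - 2)² = 1² = 1)
(76 - 124)*(2*(Q + 1)) = (76 - 124)*(2*(1 + 1)) = -96*2 = -48*4 = -192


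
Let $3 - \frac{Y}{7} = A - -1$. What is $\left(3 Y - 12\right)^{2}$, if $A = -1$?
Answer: $2601$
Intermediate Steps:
$Y = 21$ ($Y = 21 - 7 \left(-1 - -1\right) = 21 - 7 \left(-1 + 1\right) = 21 - 0 = 21 + 0 = 21$)
$\left(3 Y - 12\right)^{2} = \left(3 \cdot 21 - 12\right)^{2} = \left(63 - 12\right)^{2} = 51^{2} = 2601$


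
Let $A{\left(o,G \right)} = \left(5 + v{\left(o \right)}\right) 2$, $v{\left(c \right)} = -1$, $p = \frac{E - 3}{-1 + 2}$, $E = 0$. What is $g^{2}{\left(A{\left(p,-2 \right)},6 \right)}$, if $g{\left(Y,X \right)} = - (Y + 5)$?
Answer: $169$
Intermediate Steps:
$p = -3$ ($p = \frac{0 - 3}{-1 + 2} = - \frac{3}{1} = \left(-3\right) 1 = -3$)
$A{\left(o,G \right)} = 8$ ($A{\left(o,G \right)} = \left(5 - 1\right) 2 = 4 \cdot 2 = 8$)
$g{\left(Y,X \right)} = -5 - Y$ ($g{\left(Y,X \right)} = - (5 + Y) = -5 - Y$)
$g^{2}{\left(A{\left(p,-2 \right)},6 \right)} = \left(-5 - 8\right)^{2} = \left(-13\right)^{2} = 169$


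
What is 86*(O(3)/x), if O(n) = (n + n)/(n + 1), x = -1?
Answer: -129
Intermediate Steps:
O(n) = 2*n/(1 + n) (O(n) = (2*n)/(1 + n) = 2*n/(1 + n))
86*(O(3)/x) = 86*((2*3/(1 + 3))/(-1)) = 86*((2*3/4)*(-1)) = 86*((2*3*(¼))*(-1)) = 86*((3/2)*(-1)) = 86*(-3/2) = -129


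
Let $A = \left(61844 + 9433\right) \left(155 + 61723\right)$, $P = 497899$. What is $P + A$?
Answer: $4410976105$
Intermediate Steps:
$A = 4410478206$ ($A = 71277 \cdot 61878 = 4410478206$)
$P + A = 497899 + 4410478206 = 4410976105$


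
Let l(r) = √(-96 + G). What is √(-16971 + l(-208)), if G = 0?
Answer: √(-16971 + 4*I*√6) ≈ 0.0376 + 130.27*I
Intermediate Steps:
l(r) = 4*I*√6 (l(r) = √(-96 + 0) = √(-96) = 4*I*√6)
√(-16971 + l(-208)) = √(-16971 + 4*I*√6)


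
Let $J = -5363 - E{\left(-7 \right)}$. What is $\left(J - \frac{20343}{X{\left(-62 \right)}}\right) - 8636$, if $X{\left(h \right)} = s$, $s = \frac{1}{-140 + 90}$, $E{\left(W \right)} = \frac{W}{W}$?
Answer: $1003150$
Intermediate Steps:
$E{\left(W \right)} = 1$
$s = - \frac{1}{50}$ ($s = \frac{1}{-50} = - \frac{1}{50} \approx -0.02$)
$X{\left(h \right)} = - \frac{1}{50}$
$J = -5364$ ($J = -5363 - 1 = -5364$)
$\left(J - \frac{20343}{X{\left(-62 \right)}}\right) - 8636 = \left(-5364 - \frac{20343}{- \frac{1}{50}}\right) - 8636 = \left(-5364 - -1017150\right) - 8636 = \left(-5364 + 1017150\right) - 8636 = 1011786 - 8636 = 1003150$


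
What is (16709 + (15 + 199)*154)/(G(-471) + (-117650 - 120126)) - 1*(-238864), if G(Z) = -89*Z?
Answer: 46783136783/195857 ≈ 2.3886e+5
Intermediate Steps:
(16709 + (15 + 199)*154)/(G(-471) + (-117650 - 120126)) - 1*(-238864) = (16709 + (15 + 199)*154)/(-89*(-471) + (-117650 - 120126)) - 1*(-238864) = (16709 + 214*154)/(41919 - 237776) + 238864 = (16709 + 32956)/(-195857) + 238864 = 49665*(-1/195857) + 238864 = -49665/195857 + 238864 = 46783136783/195857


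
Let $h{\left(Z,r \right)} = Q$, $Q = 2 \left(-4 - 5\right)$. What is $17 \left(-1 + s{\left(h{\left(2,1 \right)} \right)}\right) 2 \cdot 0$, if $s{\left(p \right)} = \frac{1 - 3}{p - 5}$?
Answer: $0$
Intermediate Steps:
$Q = -18$ ($Q = 2 \left(-9\right) = -18$)
$h{\left(Z,r \right)} = -18$
$s{\left(p \right)} = - \frac{2}{-5 + p}$
$17 \left(-1 + s{\left(h{\left(2,1 \right)} \right)}\right) 2 \cdot 0 = 17 \left(-1 - \frac{2}{-5 - 18}\right) 2 \cdot 0 = 17 \left(-1 - \frac{2}{-23}\right) 0 = 17 \left(-1 - - \frac{2}{23}\right) 0 = 17 \left(-1 + \frac{2}{23}\right) 0 = 17 \left(\left(- \frac{21}{23}\right) 0\right) = 17 \cdot 0 = 0$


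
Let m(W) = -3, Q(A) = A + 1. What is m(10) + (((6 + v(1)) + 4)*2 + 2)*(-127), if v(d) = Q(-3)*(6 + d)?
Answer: 759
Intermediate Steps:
Q(A) = 1 + A
v(d) = -12 - 2*d (v(d) = (1 - 3)*(6 + d) = -2*(6 + d) = -12 - 2*d)
m(10) + (((6 + v(1)) + 4)*2 + 2)*(-127) = -3 + (((6 + (-12 - 2*1)) + 4)*2 + 2)*(-127) = -3 + (((6 + (-12 - 2)) + 4)*2 + 2)*(-127) = -3 + (((6 - 14) + 4)*2 + 2)*(-127) = -3 + ((-8 + 4)*2 + 2)*(-127) = -3 + (-4*2 + 2)*(-127) = -3 + (-8 + 2)*(-127) = -3 - 6*(-127) = -3 + 762 = 759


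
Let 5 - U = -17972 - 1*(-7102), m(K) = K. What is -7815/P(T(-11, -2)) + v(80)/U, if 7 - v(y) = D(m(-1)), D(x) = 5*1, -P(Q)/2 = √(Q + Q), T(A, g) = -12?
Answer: 2/10875 - 2605*I*√6/8 ≈ 0.00018391 - 797.62*I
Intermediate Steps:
P(Q) = -2*√2*√Q (P(Q) = -2*√(Q + Q) = -2*√2*√Q)
D(x) = 5
U = 10875 (U = 5 - (-17972 - 1*(-7102)) = 5 - (-17972 + 7102) = 5 - 1*(-10870) = 5 + 10870 = 10875)
v(y) = 2 (v(y) = 7 - 1*5 = 7 - 5 = 2)
-7815/P(T(-11, -2)) + v(80)/U = -7815*I*√6/24 + 2/10875 = -2605*I*√6/8 + 2/10875 = 2/10875 - 2605*I*√6/8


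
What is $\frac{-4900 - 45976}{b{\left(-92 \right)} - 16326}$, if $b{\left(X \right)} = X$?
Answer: $\frac{25438}{8209} \approx 3.0988$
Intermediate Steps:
$\frac{-4900 - 45976}{b{\left(-92 \right)} - 16326} = \frac{-4900 - 45976}{-92 - 16326} = - \frac{50876}{-16418} = \left(-50876\right) \left(- \frac{1}{16418}\right) = \frac{25438}{8209}$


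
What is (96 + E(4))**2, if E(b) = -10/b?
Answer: 34969/4 ≈ 8742.3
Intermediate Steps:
(96 + E(4))**2 = (96 - 10/4)**2 = (96 - 10*1/4)**2 = (96 - 5/2)**2 = (187/2)**2 = 34969/4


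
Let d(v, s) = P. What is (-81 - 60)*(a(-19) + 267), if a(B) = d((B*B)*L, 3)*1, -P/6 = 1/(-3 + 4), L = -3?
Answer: -36801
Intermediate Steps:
P = -6 (P = -6/(-3 + 4) = -6/1 = -6*1 = -6)
d(v, s) = -6
a(B) = -6 (a(B) = -6*1 = -6)
(-81 - 60)*(a(-19) + 267) = (-81 - 60)*(-6 + 267) = -141*261 = -36801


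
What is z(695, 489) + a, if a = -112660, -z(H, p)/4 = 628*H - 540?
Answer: -1856340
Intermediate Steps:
z(H, p) = 2160 - 2512*H (z(H, p) = -4*(628*H - 540) = -4*(-540 + 628*H) = 2160 - 2512*H)
z(695, 489) + a = (2160 - 2512*695) - 112660 = (2160 - 1745840) - 112660 = -1743680 - 112660 = -1856340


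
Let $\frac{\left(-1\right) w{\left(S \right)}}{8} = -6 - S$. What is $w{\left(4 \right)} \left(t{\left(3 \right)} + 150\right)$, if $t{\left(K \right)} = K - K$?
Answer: $12000$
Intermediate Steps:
$w{\left(S \right)} = 48 + 8 S$ ($w{\left(S \right)} = - 8 \left(-6 - S\right) = 48 + 8 S$)
$t{\left(K \right)} = 0$
$w{\left(4 \right)} \left(t{\left(3 \right)} + 150\right) = \left(48 + 8 \cdot 4\right) \left(0 + 150\right) = \left(48 + 32\right) 150 = 80 \cdot 150 = 12000$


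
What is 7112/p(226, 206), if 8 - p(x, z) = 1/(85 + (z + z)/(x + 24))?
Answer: 77030072/86523 ≈ 890.28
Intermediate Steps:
p(x, z) = 8 - 1/(85 + 2*z/(24 + x)) (p(x, z) = 8 - 1/(85 + (z + z)/(x + 24)) = 8 - 1/(85 + (2*z)/(24 + x)) = 8 - 1/(85 + 2*z/(24 + x)))
7112/p(226, 206) = 7112/(((16296 + 16*206 + 679*226)/(2040 + 2*206 + 85*226))) = 7112/(((16296 + 3296 + 153454)/(2040 + 412 + 19210))) = 7112/((173046/21662)) = 7112/(((1/21662)*173046)) = 7112/(86523/10831) = 7112*(10831/86523) = 77030072/86523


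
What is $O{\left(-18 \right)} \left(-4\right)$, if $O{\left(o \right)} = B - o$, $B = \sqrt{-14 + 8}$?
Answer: $-72 - 4 i \sqrt{6} \approx -72.0 - 9.798 i$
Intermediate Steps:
$B = i \sqrt{6}$ ($B = \sqrt{-6} = i \sqrt{6} \approx 2.4495 i$)
$O{\left(o \right)} = - o + i \sqrt{6}$ ($O{\left(o \right)} = i \sqrt{6} - o = - o + i \sqrt{6}$)
$O{\left(-18 \right)} \left(-4\right) = \left(\left(-1\right) \left(-18\right) + i \sqrt{6}\right) \left(-4\right) = \left(18 + i \sqrt{6}\right) \left(-4\right) = -72 - 4 i \sqrt{6}$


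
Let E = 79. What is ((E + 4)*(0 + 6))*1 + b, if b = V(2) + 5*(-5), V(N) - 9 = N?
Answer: 484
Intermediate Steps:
V(N) = 9 + N
b = -14 (b = (9 + 2) + 5*(-5) = 11 - 25 = -14)
((E + 4)*(0 + 6))*1 + b = ((79 + 4)*(0 + 6))*1 - 14 = (83*6)*1 - 14 = 498*1 - 14 = 498 - 14 = 484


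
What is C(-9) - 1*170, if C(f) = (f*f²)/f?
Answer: -89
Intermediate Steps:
C(f) = f² (C(f) = f³/f = f²)
C(-9) - 1*170 = (-9)² - 1*170 = 81 - 170 = -89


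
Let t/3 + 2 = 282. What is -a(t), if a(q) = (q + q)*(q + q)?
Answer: -2822400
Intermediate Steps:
t = 840 (t = -6 + 3*282 = -6 + 846 = 840)
a(q) = 4*q**2 (a(q) = (2*q)*(2*q) = 4*q**2)
-a(t) = -4*840**2 = -4*705600 = -1*2822400 = -2822400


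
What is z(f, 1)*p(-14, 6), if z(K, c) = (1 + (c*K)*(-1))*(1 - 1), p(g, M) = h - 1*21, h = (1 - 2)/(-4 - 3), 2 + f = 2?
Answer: 0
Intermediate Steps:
f = 0 (f = -2 + 2 = 0)
h = 1/7 (h = -1/(-7) = -1*(-1/7) = 1/7 ≈ 0.14286)
p(g, M) = -146/7 (p(g, M) = 1/7 - 1*21 = 1/7 - 21 = -146/7)
z(K, c) = 0 (z(K, c) = (1 + (K*c)*(-1))*0 = (1 - K*c)*0 = 0)
z(f, 1)*p(-14, 6) = 0*(-146/7) = 0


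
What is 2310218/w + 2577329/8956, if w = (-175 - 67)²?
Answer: 42907251991/131124796 ≈ 327.22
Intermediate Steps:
w = 58564 (w = (-242)² = 58564)
2310218/w + 2577329/8956 = 2310218/58564 + 2577329/8956 = 2310218*(1/58564) + 2577329*(1/8956) = 1155109/29282 + 2577329/8956 = 42907251991/131124796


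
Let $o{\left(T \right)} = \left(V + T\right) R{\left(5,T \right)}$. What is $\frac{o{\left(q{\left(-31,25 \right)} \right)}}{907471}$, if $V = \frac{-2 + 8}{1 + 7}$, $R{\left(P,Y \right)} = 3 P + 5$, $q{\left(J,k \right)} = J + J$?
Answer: $- \frac{1225}{907471} \approx -0.0013499$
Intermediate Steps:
$q{\left(J,k \right)} = 2 J$
$R{\left(P,Y \right)} = 5 + 3 P$
$V = \frac{3}{4}$ ($V = \frac{6}{8} = 6 \cdot \frac{1}{8} = \frac{3}{4} \approx 0.75$)
$o{\left(T \right)} = 15 + 20 T$ ($o{\left(T \right)} = \left(\frac{3}{4} + T\right) \left(5 + 3 \cdot 5\right) = \left(\frac{3}{4} + T\right) \left(5 + 15\right) = \left(\frac{3}{4} + T\right) 20 = 15 + 20 T$)
$\frac{o{\left(q{\left(-31,25 \right)} \right)}}{907471} = \frac{15 + 20 \cdot 2 \left(-31\right)}{907471} = \left(15 + 20 \left(-62\right)\right) \frac{1}{907471} = \left(15 - 1240\right) \frac{1}{907471} = \left(-1225\right) \frac{1}{907471} = - \frac{1225}{907471}$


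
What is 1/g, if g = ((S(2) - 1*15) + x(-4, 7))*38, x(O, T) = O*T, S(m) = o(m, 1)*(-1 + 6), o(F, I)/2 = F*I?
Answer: -1/874 ≈ -0.0011442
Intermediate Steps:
o(F, I) = 2*F*I (o(F, I) = 2*(F*I) = 2*F*I)
S(m) = 10*m (S(m) = (2*m*1)*(-1 + 6) = (2*m)*5 = 10*m)
g = -874 (g = ((10*2 - 1*15) - 4*7)*38 = ((20 - 15) - 28)*38 = (5 - 28)*38 = -23*38 = -874)
1/g = 1/(-874) = -1/874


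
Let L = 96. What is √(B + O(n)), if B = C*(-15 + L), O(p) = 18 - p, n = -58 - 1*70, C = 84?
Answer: 5*√278 ≈ 83.367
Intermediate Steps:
n = -128 (n = -58 - 70 = -128)
B = 6804 (B = 84*(-15 + 96) = 84*81 = 6804)
√(B + O(n)) = √(6804 + (18 - 1*(-128))) = √(6804 + (18 + 128)) = √(6804 + 146) = √6950 = 5*√278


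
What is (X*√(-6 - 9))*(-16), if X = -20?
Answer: 320*I*√15 ≈ 1239.4*I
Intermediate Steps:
(X*√(-6 - 9))*(-16) = -20*√(-6 - 9)*(-16) = -20*I*√15*(-16) = 320*I*√15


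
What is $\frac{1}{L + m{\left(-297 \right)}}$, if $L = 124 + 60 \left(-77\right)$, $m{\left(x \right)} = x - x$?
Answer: $- \frac{1}{4496} \approx -0.00022242$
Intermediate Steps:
$m{\left(x \right)} = 0$
$L = -4496$ ($L = 124 - 4620 = -4496$)
$\frac{1}{L + m{\left(-297 \right)}} = \frac{1}{-4496 + 0} = \frac{1}{-4496} = - \frac{1}{4496}$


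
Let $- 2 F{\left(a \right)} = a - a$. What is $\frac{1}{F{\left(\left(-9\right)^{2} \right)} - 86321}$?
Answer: $- \frac{1}{86321} \approx -1.1585 \cdot 10^{-5}$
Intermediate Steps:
$F{\left(a \right)} = 0$ ($F{\left(a \right)} = - \frac{a - a}{2} = \left(- \frac{1}{2}\right) 0 = 0$)
$\frac{1}{F{\left(\left(-9\right)^{2} \right)} - 86321} = \frac{1}{0 - 86321} = \frac{1}{-86321} = - \frac{1}{86321}$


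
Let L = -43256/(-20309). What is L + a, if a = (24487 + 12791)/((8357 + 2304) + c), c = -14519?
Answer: -98366209/13058687 ≈ -7.5326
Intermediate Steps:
L = 43256/20309 (L = -43256*(-1/20309) = 43256/20309 ≈ 2.1299)
a = -6213/643 (a = (24487 + 12791)/((8357 + 2304) - 14519) = 37278/(10661 - 14519) = 37278/(-3858) = 37278*(-1/3858) = -6213/643 ≈ -9.6625)
L + a = 43256/20309 - 6213/643 = -98366209/13058687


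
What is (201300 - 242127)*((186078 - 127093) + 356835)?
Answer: -16976683140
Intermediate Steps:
(201300 - 242127)*((186078 - 127093) + 356835) = -40827*(58985 + 356835) = -40827*415820 = -16976683140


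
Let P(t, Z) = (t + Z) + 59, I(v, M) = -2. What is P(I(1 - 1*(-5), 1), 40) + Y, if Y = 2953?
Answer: 3050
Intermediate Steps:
P(t, Z) = 59 + Z + t (P(t, Z) = (Z + t) + 59 = 59 + Z + t)
P(I(1 - 1*(-5), 1), 40) + Y = (59 + 40 - 2) + 2953 = 97 + 2953 = 3050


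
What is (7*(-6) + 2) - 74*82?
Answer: -6108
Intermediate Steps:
(7*(-6) + 2) - 74*82 = (-42 + 2) - 6068 = -40 - 6068 = -6108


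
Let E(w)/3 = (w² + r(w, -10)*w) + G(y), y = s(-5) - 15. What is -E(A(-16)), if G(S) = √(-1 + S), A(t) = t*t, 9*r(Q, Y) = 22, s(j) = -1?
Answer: -595456/3 - 3*I*√17 ≈ -1.9849e+5 - 12.369*I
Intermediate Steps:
r(Q, Y) = 22/9 (r(Q, Y) = (⅑)*22 = 22/9)
y = -16 (y = -1 - 15 = -16)
A(t) = t²
E(w) = 3*w² + 22*w/3 + 3*I*√17 (E(w) = 3*((w² + 22*w/9) + √(-1 - 16)) = 3*((w² + 22*w/9) + √(-17)) = 3*((w² + 22*w/9) + I*√17) = 3*(w² + 22*w/9 + I*√17) = 3*w² + 22*w/3 + 3*I*√17)
-E(A(-16)) = -(3*((-16)²)² + (22/3)*(-16)² + 3*I*√17) = -(3*256² + (22/3)*256 + 3*I*√17) = -(3*65536 + 5632/3 + 3*I*√17) = -(196608 + 5632/3 + 3*I*√17) = -(595456/3 + 3*I*√17) = -595456/3 - 3*I*√17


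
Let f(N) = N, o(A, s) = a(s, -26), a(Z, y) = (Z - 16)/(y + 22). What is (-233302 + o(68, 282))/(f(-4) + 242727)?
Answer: -466737/485446 ≈ -0.96146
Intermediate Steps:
a(Z, y) = (-16 + Z)/(22 + y)
o(A, s) = 4 - s/4 (o(A, s) = (-16 + s)/(22 - 26) = (-16 + s)/(-4) = -(-16 + s)/4 = 4 - s/4)
(-233302 + o(68, 282))/(f(-4) + 242727) = (-233302 + (4 - ¼*282))/(-4 + 242727) = (-233302 + (4 - 141/2))/242723 = (-233302 - 133/2)*(1/242723) = -466737/2*1/242723 = -466737/485446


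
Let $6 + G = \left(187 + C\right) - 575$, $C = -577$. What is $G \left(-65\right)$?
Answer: $63115$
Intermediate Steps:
$G = -971$ ($G = -6 + \left(\left(187 - 577\right) - 575\right) = -6 - 965 = -971$)
$G \left(-65\right) = \left(-971\right) \left(-65\right) = 63115$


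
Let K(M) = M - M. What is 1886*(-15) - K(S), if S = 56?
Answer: -28290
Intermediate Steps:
K(M) = 0
1886*(-15) - K(S) = 1886*(-15) - 1*0 = -28290 + 0 = -28290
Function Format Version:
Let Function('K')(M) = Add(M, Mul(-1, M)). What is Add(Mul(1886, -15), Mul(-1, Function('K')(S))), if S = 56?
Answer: -28290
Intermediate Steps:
Function('K')(M) = 0
Add(Mul(1886, -15), Mul(-1, Function('K')(S))) = Add(Mul(1886, -15), Mul(-1, 0)) = Add(-28290, 0) = -28290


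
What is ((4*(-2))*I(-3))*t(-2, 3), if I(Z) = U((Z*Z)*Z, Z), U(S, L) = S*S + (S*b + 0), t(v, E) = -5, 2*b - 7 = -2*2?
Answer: 27540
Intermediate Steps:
b = 3/2 (b = 7/2 + (-2*2)/2 = 7/2 + (½)*(-4) = 7/2 - 2 = 3/2 ≈ 1.5000)
U(S, L) = S² + 3*S/2 (U(S, L) = S*S + (S*(3/2) + 0) = S² + (3*S/2 + 0) = S² + 3*S/2)
I(Z) = Z³*(3 + 2*Z³)/2 (I(Z) = ((Z*Z)*Z)*(3 + 2*((Z*Z)*Z))/2 = (Z²*Z)*(3 + 2*(Z²*Z))/2 = Z³*(3 + 2*Z³)/2)
((4*(-2))*I(-3))*t(-2, 3) = ((4*(-2))*((-3)³*(3/2 + (-3)³)))*(-5) = -(-216)*(3/2 - 27)*(-5) = -(-216)*(-51)/2*(-5) = -8*1377/2*(-5) = -5508*(-5) = 27540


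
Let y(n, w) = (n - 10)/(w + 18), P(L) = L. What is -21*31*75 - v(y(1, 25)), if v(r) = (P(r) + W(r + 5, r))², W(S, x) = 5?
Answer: -90319861/1849 ≈ -48848.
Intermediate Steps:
y(n, w) = (-10 + n)/(18 + w)
v(r) = (5 + r)² (v(r) = (r + 5)² = (5 + r)²)
-21*31*75 - v(y(1, 25)) = -21*31*75 - (5 + (-10 + 1)/(18 + 25))² = -651*75 - (5 - 9/43)² = -48825 - (5 + (1/43)*(-9))² = -48825 - (5 - 9/43)² = -48825 - (206/43)² = -48825 - 1*42436/1849 = -48825 - 42436/1849 = -90319861/1849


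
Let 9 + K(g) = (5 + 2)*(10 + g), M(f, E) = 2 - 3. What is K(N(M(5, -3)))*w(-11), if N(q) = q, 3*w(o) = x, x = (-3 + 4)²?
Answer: 18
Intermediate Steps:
M(f, E) = -1
x = 1 (x = 1² = 1)
w(o) = ⅓ (w(o) = (⅓)*1 = ⅓)
K(g) = 61 + 7*g (K(g) = -9 + (5 + 2)*(10 + g) = -9 + 7*(10 + g) = -9 + (70 + 7*g) = 61 + 7*g)
K(N(M(5, -3)))*w(-11) = (61 + 7*(-1))*(⅓) = (61 - 7)*(⅓) = 54*(⅓) = 18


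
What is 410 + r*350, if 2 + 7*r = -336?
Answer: -16490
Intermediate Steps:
r = -338/7 (r = -2/7 + (⅐)*(-336) = -2/7 - 48 = -338/7 ≈ -48.286)
410 + r*350 = 410 - 338/7*350 = 410 - 16900 = -16490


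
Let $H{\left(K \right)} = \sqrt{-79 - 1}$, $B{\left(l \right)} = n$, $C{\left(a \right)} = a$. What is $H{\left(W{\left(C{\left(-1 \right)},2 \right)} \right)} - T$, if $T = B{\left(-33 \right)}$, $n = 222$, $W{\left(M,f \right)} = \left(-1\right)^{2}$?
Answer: $-222 + 4 i \sqrt{5} \approx -222.0 + 8.9443 i$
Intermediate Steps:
$W{\left(M,f \right)} = 1$
$B{\left(l \right)} = 222$
$T = 222$
$H{\left(K \right)} = 4 i \sqrt{5}$ ($H{\left(K \right)} = \sqrt{-80} = 4 i \sqrt{5}$)
$H{\left(W{\left(C{\left(-1 \right)},2 \right)} \right)} - T = 4 i \sqrt{5} - 222 = -222 + 4 i \sqrt{5}$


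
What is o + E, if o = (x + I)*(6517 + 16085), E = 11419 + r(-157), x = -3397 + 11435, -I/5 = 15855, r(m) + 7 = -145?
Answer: -1610087407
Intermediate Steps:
r(m) = -152 (r(m) = -7 - 145 = -152)
I = -79275 (I = -5*15855 = -79275)
x = 8038
E = 11267 (E = 11419 - 152 = 11267)
o = -1610098674 (o = (8038 - 79275)*(6517 + 16085) = -71237*22602 = -1610098674)
o + E = -1610098674 + 11267 = -1610087407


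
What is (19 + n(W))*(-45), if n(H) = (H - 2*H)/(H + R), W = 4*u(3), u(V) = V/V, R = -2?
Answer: -765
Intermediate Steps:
u(V) = 1
W = 4 (W = 4*1 = 4)
n(H) = -H/(-2 + H) (n(H) = (H - 2*H)/(H - 2) = (-H)/(-2 + H) = -H/(-2 + H))
(19 + n(W))*(-45) = (19 - 1*4/(-2 + 4))*(-45) = (19 - 1*4/2)*(-45) = (19 - 1*4*½)*(-45) = (19 - 2)*(-45) = 17*(-45) = -765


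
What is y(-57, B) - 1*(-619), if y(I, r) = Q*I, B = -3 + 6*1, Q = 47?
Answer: -2060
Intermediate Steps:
B = 3 (B = -3 + 6 = 3)
y(I, r) = 47*I
y(-57, B) - 1*(-619) = 47*(-57) - 1*(-619) = -2679 + 619 = -2060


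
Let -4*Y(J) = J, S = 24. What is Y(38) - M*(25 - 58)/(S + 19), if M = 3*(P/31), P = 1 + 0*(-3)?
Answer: -25129/2666 ≈ -9.4257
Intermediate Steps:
P = 1 (P = 1 + 0 = 1)
Y(J) = -J/4
M = 3/31 (M = 3*(1/31) = 3/31 ≈ 0.096774)
Y(38) - M*(25 - 58)/(S + 19) = -¼*38 - 3*(25 - 58)/(24 + 19)/31 = -19/2 - 3*(-33/43)/31 = -19/2 - 3*(-33*1/43)/31 = -19/2 - 3*(-33)/(31*43) = -19/2 - 1*(-99/1333) = -19/2 + 99/1333 = -25129/2666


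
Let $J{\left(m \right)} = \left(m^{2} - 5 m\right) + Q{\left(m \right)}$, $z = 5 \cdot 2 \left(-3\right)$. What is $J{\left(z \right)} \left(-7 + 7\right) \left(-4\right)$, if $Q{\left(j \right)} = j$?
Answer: $0$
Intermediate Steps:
$z = -30$ ($z = 10 \left(-3\right) = -30$)
$J{\left(m \right)} = m^{2} - 4 m$ ($J{\left(m \right)} = \left(m^{2} - 5 m\right) + m = m^{2} - 4 m$)
$J{\left(z \right)} \left(-7 + 7\right) \left(-4\right) = - 30 \left(-4 - 30\right) \left(-7 + 7\right) \left(-4\right) = \left(-30\right) \left(-34\right) 0 \left(-4\right) = 1020 \cdot 0 = 0$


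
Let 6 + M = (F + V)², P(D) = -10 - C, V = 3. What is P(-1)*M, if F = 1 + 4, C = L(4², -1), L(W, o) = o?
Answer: -522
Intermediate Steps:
C = -1
F = 5
P(D) = -9 (P(D) = -10 - 1*(-1) = -10 + 1 = -9)
M = 58 (M = -6 + (5 + 3)² = -6 + 8² = -6 + 64 = 58)
P(-1)*M = -9*58 = -522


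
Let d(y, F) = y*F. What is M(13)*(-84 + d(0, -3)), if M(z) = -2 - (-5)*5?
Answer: -1932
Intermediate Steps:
d(y, F) = F*y
M(z) = 23 (M(z) = -2 - 1*(-25) = -2 + 25 = 23)
M(13)*(-84 + d(0, -3)) = 23*(-84 - 3*0) = 23*(-84 + 0) = 23*(-84) = -1932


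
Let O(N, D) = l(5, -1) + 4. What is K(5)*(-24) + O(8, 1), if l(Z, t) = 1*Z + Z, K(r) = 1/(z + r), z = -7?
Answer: 26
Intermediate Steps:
K(r) = 1/(-7 + r)
l(Z, t) = 2*Z (l(Z, t) = Z + Z = 2*Z)
O(N, D) = 14 (O(N, D) = 2*5 + 4 = 10 + 4 = 14)
K(5)*(-24) + O(8, 1) = -24/(-7 + 5) + 14 = -24/(-2) + 14 = -½*(-24) + 14 = 12 + 14 = 26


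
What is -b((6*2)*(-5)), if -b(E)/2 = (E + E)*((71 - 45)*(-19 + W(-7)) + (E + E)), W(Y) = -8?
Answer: 197280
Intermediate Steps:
b(E) = -4*E*(-702 + 2*E) (b(E) = -2*(E + E)*((71 - 45)*(-19 - 8) + (E + E)) = -2*2*E*(26*(-27) + 2*E) = -2*2*E*(-702 + 2*E) = -4*E*(-702 + 2*E))
-b((6*2)*(-5)) = -8*(6*2)*(-5)*(351 - 6*2*(-5)) = -8*12*(-5)*(351 - 12*(-5)) = -8*(-60)*(351 - 1*(-60)) = -8*(-60)*(351 + 60) = -8*(-60)*411 = -1*(-197280) = 197280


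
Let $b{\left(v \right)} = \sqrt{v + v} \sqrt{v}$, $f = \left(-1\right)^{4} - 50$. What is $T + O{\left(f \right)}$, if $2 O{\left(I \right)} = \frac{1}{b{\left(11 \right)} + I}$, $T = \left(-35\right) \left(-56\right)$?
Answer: $\frac{8463231}{4318} - \frac{11 \sqrt{2}}{4318} \approx 1960.0$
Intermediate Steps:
$f = -49$ ($f = 1 - 50 = -49$)
$b{\left(v \right)} = v \sqrt{2}$ ($b{\left(v \right)} = \sqrt{2 v} \sqrt{v} = \sqrt{2} \sqrt{v} \sqrt{v} = v \sqrt{2}$)
$T = 1960$
$O{\left(I \right)} = \frac{1}{2 \left(I + 11 \sqrt{2}\right)}$ ($O{\left(I \right)} = \frac{1}{2 \left(11 \sqrt{2} + I\right)} = \frac{1}{2 \left(I + 11 \sqrt{2}\right)}$)
$T + O{\left(f \right)} = 1960 + \frac{1}{2 \left(-49 + 11 \sqrt{2}\right)}$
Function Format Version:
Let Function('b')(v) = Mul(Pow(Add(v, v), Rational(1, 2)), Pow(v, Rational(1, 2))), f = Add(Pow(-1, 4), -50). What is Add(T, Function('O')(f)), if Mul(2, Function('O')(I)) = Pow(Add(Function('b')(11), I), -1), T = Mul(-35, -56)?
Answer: Add(Rational(8463231, 4318), Mul(Rational(-11, 4318), Pow(2, Rational(1, 2)))) ≈ 1960.0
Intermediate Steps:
f = -49 (f = Add(1, -50) = -49)
Function('b')(v) = Mul(v, Pow(2, Rational(1, 2))) (Function('b')(v) = Mul(Pow(Mul(2, v), Rational(1, 2)), Pow(v, Rational(1, 2))) = Mul(Mul(Pow(2, Rational(1, 2)), Pow(v, Rational(1, 2))), Pow(v, Rational(1, 2))) = Mul(v, Pow(2, Rational(1, 2))))
T = 1960
Function('O')(I) = Mul(Rational(1, 2), Pow(Add(I, Mul(11, Pow(2, Rational(1, 2)))), -1)) (Function('O')(I) = Mul(Rational(1, 2), Pow(Add(Mul(11, Pow(2, Rational(1, 2))), I), -1)) = Mul(Rational(1, 2), Pow(Add(I, Mul(11, Pow(2, Rational(1, 2)))), -1)))
Add(T, Function('O')(f)) = Add(1960, Mul(Rational(1, 2), Pow(Add(-49, Mul(11, Pow(2, Rational(1, 2)))), -1)))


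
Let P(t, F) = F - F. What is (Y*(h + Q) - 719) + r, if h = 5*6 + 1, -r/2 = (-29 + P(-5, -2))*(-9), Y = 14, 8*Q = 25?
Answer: -3053/4 ≈ -763.25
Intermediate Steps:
Q = 25/8 (Q = (1/8)*25 = 25/8 ≈ 3.1250)
P(t, F) = 0
r = -522 (r = -2*(-29 + 0)*(-9) = -(-58)*(-9) = -2*261 = -522)
h = 31 (h = 30 + 1 = 31)
(Y*(h + Q) - 719) + r = (14*(31 + 25/8) - 719) - 522 = (14*(273/8) - 719) - 522 = (1911/4 - 719) - 522 = -965/4 - 522 = -3053/4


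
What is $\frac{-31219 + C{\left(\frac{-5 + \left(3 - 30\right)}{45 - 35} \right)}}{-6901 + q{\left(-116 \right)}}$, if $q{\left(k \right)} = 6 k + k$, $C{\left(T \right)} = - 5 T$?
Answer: $\frac{3467}{857} \approx 4.0455$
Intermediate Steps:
$q{\left(k \right)} = 7 k$
$\frac{-31219 + C{\left(\frac{-5 + \left(3 - 30\right)}{45 - 35} \right)}}{-6901 + q{\left(-116 \right)}} = \frac{-31219 - 5 \frac{-5 + \left(3 - 30\right)}{45 - 35}}{-6901 + 7 \left(-116\right)} = \frac{-31219 - 5 \frac{-5 + \left(3 - 30\right)}{10}}{-6901 - 812} = \frac{-31219 - 5 \left(-5 - 27\right) \frac{1}{10}}{-7713} = \left(-31219 - 5 \left(\left(-32\right) \frac{1}{10}\right)\right) \left(- \frac{1}{7713}\right) = \left(-31219 - -16\right) \left(- \frac{1}{7713}\right) = \left(-31219 + 16\right) \left(- \frac{1}{7713}\right) = \left(-31203\right) \left(- \frac{1}{7713}\right) = \frac{3467}{857}$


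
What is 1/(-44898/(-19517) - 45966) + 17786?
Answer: 15955349678347/897073524 ≈ 17786.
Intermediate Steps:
1/(-44898/(-19517) - 45966) + 17786 = 1/(-44898*(-1/19517) - 45966) + 17786 = 1/(44898/19517 - 45966) + 17786 = 1/(-897073524/19517) + 17786 = -19517/897073524 + 17786 = 15955349678347/897073524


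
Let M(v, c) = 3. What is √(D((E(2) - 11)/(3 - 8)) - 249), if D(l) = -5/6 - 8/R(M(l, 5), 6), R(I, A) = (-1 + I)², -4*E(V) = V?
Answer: I*√9066/6 ≈ 15.869*I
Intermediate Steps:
E(V) = -V/4
D(l) = -17/6 (D(l) = -5/6 - 8/(-1 + 3)² = -5*⅙ - 8/(2²) = -⅚ - 8/4 = -⅚ - 8*¼ = -⅚ - 2 = -17/6)
√(D((E(2) - 11)/(3 - 8)) - 249) = √(-17/6 - 249) = √(-1511/6) = I*√9066/6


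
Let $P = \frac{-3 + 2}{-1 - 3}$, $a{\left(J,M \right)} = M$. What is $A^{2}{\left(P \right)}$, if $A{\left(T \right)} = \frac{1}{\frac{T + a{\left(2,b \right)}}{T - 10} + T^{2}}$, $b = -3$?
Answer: $\frac{389376}{46225} \approx 8.4235$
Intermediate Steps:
$P = \frac{1}{4}$ ($P = - \frac{1}{-4} = \left(-1\right) \left(- \frac{1}{4}\right) = \frac{1}{4} \approx 0.25$)
$A{\left(T \right)} = \frac{1}{T^{2} + \frac{-3 + T}{-10 + T}}$ ($A{\left(T \right)} = \frac{1}{\frac{T - 3}{T - 10} + T^{2}} = \frac{1}{\frac{-3 + T}{-10 + T} + T^{2}} = \frac{1}{T^{2} + \frac{-3 + T}{-10 + T}}$)
$A^{2}{\left(P \right)} = \left(\frac{-10 + \frac{1}{4}}{-3 + \frac{1}{4} + \left(\frac{1}{4}\right)^{3} - \frac{10}{16}}\right)^{2} = \left(\frac{1}{-3 + \frac{1}{4} + \frac{1}{64} - \frac{5}{8}} \left(- \frac{39}{4}\right)\right)^{2} = \left(\frac{1}{- \frac{215}{64}} \left(- \frac{39}{4}\right)\right)^{2} = \left(\left(- \frac{64}{215}\right) \left(- \frac{39}{4}\right)\right)^{2} = \left(\frac{624}{215}\right)^{2} = \frac{389376}{46225}$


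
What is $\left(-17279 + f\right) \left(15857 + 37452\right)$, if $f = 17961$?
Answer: $36356738$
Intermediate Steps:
$\left(-17279 + f\right) \left(15857 + 37452\right) = \left(-17279 + 17961\right) \left(15857 + 37452\right) = 682 \cdot 53309 = 36356738$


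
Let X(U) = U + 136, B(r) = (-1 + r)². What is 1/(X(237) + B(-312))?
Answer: 1/98342 ≈ 1.0169e-5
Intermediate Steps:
X(U) = 136 + U
1/(X(237) + B(-312)) = 1/((136 + 237) + (-1 - 312)²) = 1/(373 + (-313)²) = 1/(373 + 97969) = 1/98342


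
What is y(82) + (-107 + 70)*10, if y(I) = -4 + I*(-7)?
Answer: -948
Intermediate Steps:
y(I) = -4 - 7*I
y(82) + (-107 + 70)*10 = (-4 - 7*82) + (-107 + 70)*10 = (-4 - 574) - 37*10 = -578 - 370 = -948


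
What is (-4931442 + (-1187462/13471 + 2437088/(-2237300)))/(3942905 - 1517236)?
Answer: -1955655055492548/961926755218325 ≈ -2.0331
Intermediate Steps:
(-4931442 + (-1187462/13471 + 2437088/(-2237300)))/(3942905 - 1517236) = (-4931442 + (-1187462*1/13471 + 2437088*(-1/2237300)))/2425669 = (-4931442 + (-62498/709 - 609272/559325))*(1/2425669) = (-4931442 - 35388667698/396561425)*(1/2425669) = -1955655055492548/396561425*1/2425669 = -1955655055492548/961926755218325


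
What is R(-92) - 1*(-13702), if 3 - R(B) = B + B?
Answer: 13889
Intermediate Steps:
R(B) = 3 - 2*B (R(B) = 3 - (B + B) = 3 - 2*B)
R(-92) - 1*(-13702) = (3 - 2*(-92)) - 1*(-13702) = (3 + 184) + 13702 = 187 + 13702 = 13889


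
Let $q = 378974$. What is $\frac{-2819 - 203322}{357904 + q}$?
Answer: $- \frac{206141}{736878} \approx -0.27975$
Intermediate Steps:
$\frac{-2819 - 203322}{357904 + q} = \frac{-2819 - 203322}{357904 + 378974} = - \frac{206141}{736878}$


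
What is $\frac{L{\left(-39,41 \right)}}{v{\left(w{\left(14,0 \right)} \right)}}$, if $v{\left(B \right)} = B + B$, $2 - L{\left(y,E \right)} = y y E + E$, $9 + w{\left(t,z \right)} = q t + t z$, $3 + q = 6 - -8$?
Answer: $- \frac{6240}{29} \approx -215.17$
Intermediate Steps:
$q = 11$ ($q = -3 + \left(6 - -8\right) = -3 + \left(6 + 8\right) = -3 + 14 = 11$)
$w{\left(t,z \right)} = -9 + 11 t + t z$ ($w{\left(t,z \right)} = -9 + \left(11 t + t z\right) = -9 + 11 t + t z$)
$L{\left(y,E \right)} = 2 - E - E y^{2}$ ($L{\left(y,E \right)} = 2 - \left(y y E + E\right) = 2 - \left(y^{2} E + E\right) = 2 - \left(E y^{2} + E\right) = 2 - \left(E + E y^{2}\right) = 2 - E - E y^{2}$)
$v{\left(B \right)} = 2 B$
$\frac{L{\left(-39,41 \right)}}{v{\left(w{\left(14,0 \right)} \right)}} = \frac{2 - 41 - 41 \left(-39\right)^{2}}{2 \left(-9 + 11 \cdot 14 + 14 \cdot 0\right)} = \frac{2 - 41 - 41 \cdot 1521}{2 \left(-9 + 154 + 0\right)} = \frac{2 - 41 - 62361}{2 \cdot 145} = - \frac{62400}{290} = \left(-62400\right) \frac{1}{290} = - \frac{6240}{29}$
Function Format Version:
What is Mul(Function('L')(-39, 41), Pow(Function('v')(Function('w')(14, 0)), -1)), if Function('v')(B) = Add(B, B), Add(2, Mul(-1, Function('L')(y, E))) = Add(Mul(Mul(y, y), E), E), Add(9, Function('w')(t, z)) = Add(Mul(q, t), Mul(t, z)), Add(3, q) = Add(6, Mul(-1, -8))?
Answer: Rational(-6240, 29) ≈ -215.17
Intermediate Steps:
q = 11 (q = Add(-3, Add(6, Mul(-1, -8))) = Add(-3, Add(6, 8)) = Add(-3, 14) = 11)
Function('w')(t, z) = Add(-9, Mul(11, t), Mul(t, z)) (Function('w')(t, z) = Add(-9, Add(Mul(11, t), Mul(t, z))) = Add(-9, Mul(11, t), Mul(t, z)))
Function('L')(y, E) = Add(2, Mul(-1, E), Mul(-1, E, Pow(y, 2))) (Function('L')(y, E) = Add(2, Mul(-1, Add(Mul(Mul(y, y), E), E))) = Add(2, Mul(-1, Add(Mul(Pow(y, 2), E), E))) = Add(2, Mul(-1, Add(Mul(E, Pow(y, 2)), E))) = Add(2, Mul(-1, Add(E, Mul(E, Pow(y, 2))))) = Add(2, Add(Mul(-1, E), Mul(-1, E, Pow(y, 2)))) = Add(2, Mul(-1, E), Mul(-1, E, Pow(y, 2))))
Function('v')(B) = Mul(2, B)
Mul(Function('L')(-39, 41), Pow(Function('v')(Function('w')(14, 0)), -1)) = Mul(Add(2, Mul(-1, 41), Mul(-1, 41, Pow(-39, 2))), Pow(Mul(2, Add(-9, Mul(11, 14), Mul(14, 0))), -1)) = Mul(Add(2, -41, Mul(-1, 41, 1521)), Pow(Mul(2, Add(-9, 154, 0)), -1)) = Mul(Add(2, -41, -62361), Pow(Mul(2, 145), -1)) = Mul(-62400, Pow(290, -1)) = Mul(-62400, Rational(1, 290)) = Rational(-6240, 29)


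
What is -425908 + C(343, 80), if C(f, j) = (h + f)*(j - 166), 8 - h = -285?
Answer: -480604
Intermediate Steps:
h = 293 (h = 8 - 1*(-285) = 8 + 285 = 293)
C(f, j) = (-166 + j)*(293 + f) (C(f, j) = (293 + f)*(j - 166) = (293 + f)*(-166 + j) = (-166 + j)*(293 + f))
-425908 + C(343, 80) = -425908 + (-48638 - 166*343 + 293*80 + 343*80) = -425908 + (-48638 - 56938 + 23440 + 27440) = -425908 - 54696 = -480604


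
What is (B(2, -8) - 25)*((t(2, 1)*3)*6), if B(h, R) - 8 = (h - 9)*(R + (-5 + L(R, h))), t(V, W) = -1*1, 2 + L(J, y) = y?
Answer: -1332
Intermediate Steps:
L(J, y) = -2 + y
t(V, W) = -1
B(h, R) = 8 + (-9 + h)*(-7 + R + h) (B(h, R) = 8 + (h - 9)*(R + (-5 + (-2 + h))) = 8 + (-9 + h)*(R + (-7 + h)) = 8 + (-9 + h)*(-7 + R + h))
(B(2, -8) - 25)*((t(2, 1)*3)*6) = ((71 + 2**2 - 16*2 - 9*(-8) - 8*2) - 25)*(-1*3*6) = ((71 + 4 - 32 + 72 - 16) - 25)*(-3*6) = (99 - 25)*(-18) = 74*(-18) = -1332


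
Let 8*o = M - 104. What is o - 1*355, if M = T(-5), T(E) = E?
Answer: -2949/8 ≈ -368.63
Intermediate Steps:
M = -5
o = -109/8 (o = (-5 - 104)/8 = (⅛)*(-109) = -109/8 ≈ -13.625)
o - 1*355 = -109/8 - 1*355 = -109/8 - 355 = -2949/8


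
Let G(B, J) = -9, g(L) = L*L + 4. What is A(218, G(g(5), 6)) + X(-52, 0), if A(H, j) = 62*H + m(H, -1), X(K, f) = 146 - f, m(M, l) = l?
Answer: 13661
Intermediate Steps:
g(L) = 4 + L² (g(L) = L² + 4 = 4 + L²)
A(H, j) = -1 + 62*H (A(H, j) = 62*H - 1 = -1 + 62*H)
A(218, G(g(5), 6)) + X(-52, 0) = (-1 + 62*218) + (146 - 1*0) = (-1 + 13516) + (146 + 0) = 13515 + 146 = 13661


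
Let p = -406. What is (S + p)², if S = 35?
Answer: 137641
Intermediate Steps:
(S + p)² = (35 - 406)² = (-371)² = 137641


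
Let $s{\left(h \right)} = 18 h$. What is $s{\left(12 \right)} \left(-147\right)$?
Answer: $-31752$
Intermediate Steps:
$s{\left(12 \right)} \left(-147\right) = 18 \cdot 12 \left(-147\right) = 216 \left(-147\right) = -31752$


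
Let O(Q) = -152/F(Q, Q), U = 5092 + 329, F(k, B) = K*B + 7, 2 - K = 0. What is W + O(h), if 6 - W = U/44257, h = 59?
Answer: 25788061/5532125 ≈ 4.6615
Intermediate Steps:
K = 2 (K = 2 - 1*0 = 2 + 0 = 2)
F(k, B) = 7 + 2*B (F(k, B) = 2*B + 7 = 7 + 2*B)
U = 5421
O(Q) = -152/(7 + 2*Q)
W = 260121/44257 (W = 6 - 5421/44257 = 260121/44257 ≈ 5.8775)
W + O(h) = 260121/44257 - 152/(7 + 2*59) = 260121/44257 - 152/(7 + 118) = 260121/44257 - 152/125 = 25788061/5532125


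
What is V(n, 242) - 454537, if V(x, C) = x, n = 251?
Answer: -454286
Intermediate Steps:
V(n, 242) - 454537 = 251 - 454537 = -454286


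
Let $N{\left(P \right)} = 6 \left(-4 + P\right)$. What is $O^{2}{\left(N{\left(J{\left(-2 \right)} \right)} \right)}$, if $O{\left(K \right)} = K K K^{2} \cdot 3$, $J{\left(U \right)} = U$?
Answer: $25389989167104$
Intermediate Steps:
$N{\left(P \right)} = -24 + 6 P$
$O{\left(K \right)} = 3 K^{4}$ ($O{\left(K \right)} = K K^{3} \cdot 3 = K^{4} \cdot 3 = 3 K^{4}$)
$O^{2}{\left(N{\left(J{\left(-2 \right)} \right)} \right)} = \left(3 \left(-24 + 6 \left(-2\right)\right)^{4}\right)^{2} = \left(3 \left(-24 - 12\right)^{4}\right)^{2} = \left(3 \left(-36\right)^{4}\right)^{2} = \left(3 \cdot 1679616\right)^{2} = 5038848^{2} = 25389989167104$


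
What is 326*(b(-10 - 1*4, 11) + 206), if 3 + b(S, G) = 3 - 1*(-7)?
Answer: 69438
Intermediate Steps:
b(S, G) = 7 (b(S, G) = -3 + (3 - 1*(-7)) = -3 + (3 + 7) = -3 + 10 = 7)
326*(b(-10 - 1*4, 11) + 206) = 326*(7 + 206) = 326*213 = 69438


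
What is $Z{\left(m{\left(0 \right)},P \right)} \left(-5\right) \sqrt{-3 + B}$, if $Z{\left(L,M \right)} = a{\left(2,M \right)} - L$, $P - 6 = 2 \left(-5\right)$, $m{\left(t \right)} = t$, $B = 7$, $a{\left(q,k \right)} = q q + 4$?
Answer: $-80$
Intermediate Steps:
$a{\left(q,k \right)} = 4 + q^{2}$ ($a{\left(q,k \right)} = q^{2} + 4 = 4 + q^{2}$)
$P = -4$ ($P = 6 + 2 \left(-5\right) = 6 - 10 = -4$)
$Z{\left(L,M \right)} = 8 - L$ ($Z{\left(L,M \right)} = \left(4 + 2^{2}\right) - L = \left(4 + 4\right) - L = 8 - L$)
$Z{\left(m{\left(0 \right)},P \right)} \left(-5\right) \sqrt{-3 + B} = \left(8 - 0\right) \left(-5\right) \sqrt{-3 + 7} = \left(8 + 0\right) \left(-5\right) \sqrt{4} = 8 \left(-5\right) 2 = \left(-40\right) 2 = -80$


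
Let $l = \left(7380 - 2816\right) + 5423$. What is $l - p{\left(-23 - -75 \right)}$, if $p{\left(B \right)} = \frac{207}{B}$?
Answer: $\frac{519117}{52} \approx 9983.0$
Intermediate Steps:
$l = 9987$ ($l = 4564 + 5423 = 9987$)
$l - p{\left(-23 - -75 \right)} = 9987 - \frac{207}{-23 - -75} = 9987 - \frac{207}{-23 + 75} = 9987 - \frac{207}{52} = \frac{519117}{52}$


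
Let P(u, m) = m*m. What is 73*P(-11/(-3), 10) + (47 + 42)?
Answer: 7389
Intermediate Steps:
P(u, m) = m²
73*P(-11/(-3), 10) + (47 + 42) = 73*10² + (47 + 42) = 73*100 + 89 = 7300 + 89 = 7389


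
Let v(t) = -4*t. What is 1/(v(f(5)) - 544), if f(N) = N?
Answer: -1/564 ≈ -0.0017731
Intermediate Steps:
1/(v(f(5)) - 544) = 1/(-4*5 - 544) = 1/(-20 - 544) = 1/(-564) = -1/564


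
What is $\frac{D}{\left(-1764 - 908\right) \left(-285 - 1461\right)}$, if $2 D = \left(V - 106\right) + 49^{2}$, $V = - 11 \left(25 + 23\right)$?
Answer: $\frac{589}{3110208} \approx 0.00018938$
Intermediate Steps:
$V = -528$ ($V = \left(-11\right) 48 = -528$)
$D = \frac{1767}{2}$ ($D = \frac{\left(-528 - 106\right) + 49^{2}}{2} = \frac{-634 + 2401}{2} = \frac{1}{2} \cdot 1767 = \frac{1767}{2} \approx 883.5$)
$\frac{D}{\left(-1764 - 908\right) \left(-285 - 1461\right)} = \frac{1767}{2 \left(-1764 - 908\right) \left(-285 - 1461\right)} = \frac{1767}{2 \left(\left(-2672\right) \left(-1746\right)\right)} = \frac{1767}{2 \cdot 4665312} = \frac{1767}{2} \cdot \frac{1}{4665312} = \frac{589}{3110208}$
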